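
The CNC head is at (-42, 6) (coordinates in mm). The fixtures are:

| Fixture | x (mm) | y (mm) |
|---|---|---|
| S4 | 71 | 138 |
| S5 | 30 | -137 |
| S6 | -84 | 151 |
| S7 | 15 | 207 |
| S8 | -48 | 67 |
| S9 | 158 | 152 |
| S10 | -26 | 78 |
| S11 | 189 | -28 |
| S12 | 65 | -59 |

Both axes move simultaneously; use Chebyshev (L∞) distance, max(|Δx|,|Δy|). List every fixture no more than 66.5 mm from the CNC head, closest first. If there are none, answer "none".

S8

Distances from (-42, 6):
S4: max(|113|, |132|) = 132 mm
S5: max(|72|, |-143|) = 143 mm
S6: max(|-42|, |145|) = 145 mm
S7: max(|57|, |201|) = 201 mm
S8: max(|-6|, |61|) = 61 mm
S9: max(|200|, |146|) = 200 mm
S10: max(|16|, |72|) = 72 mm
S11: max(|231|, |-34|) = 231 mm
S12: max(|107|, |-65|) = 107 mm
Threshold 66.5 mm: S8 (61 mm) is within range.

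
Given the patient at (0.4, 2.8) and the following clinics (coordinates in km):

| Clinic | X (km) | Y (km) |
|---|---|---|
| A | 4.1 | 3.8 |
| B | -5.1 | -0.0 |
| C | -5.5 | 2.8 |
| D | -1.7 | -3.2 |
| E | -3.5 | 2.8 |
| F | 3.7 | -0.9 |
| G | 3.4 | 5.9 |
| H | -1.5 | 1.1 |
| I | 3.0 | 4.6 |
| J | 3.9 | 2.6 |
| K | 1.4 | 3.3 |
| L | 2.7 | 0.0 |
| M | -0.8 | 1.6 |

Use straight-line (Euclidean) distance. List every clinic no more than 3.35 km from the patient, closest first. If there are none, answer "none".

Distances from (0.4, 2.8):
A: 3.8 km
B: 6.2 km
C: 5.9 km
D: 6.4 km
E: 3.9 km
F: 5.0 km
G: 4.3 km
H: 2.5 km
I: 3.2 km
J: 3.5 km
K: 1.1 km
L: 3.6 km
M: 1.7 km
Threshold 3.35 km: K (1.1 km), M (1.7 km), H (2.5 km), I (3.2 km) are within range.

K, M, H, I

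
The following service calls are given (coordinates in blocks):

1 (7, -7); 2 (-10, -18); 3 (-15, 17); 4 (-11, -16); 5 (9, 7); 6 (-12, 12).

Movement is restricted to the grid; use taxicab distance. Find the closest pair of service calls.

Pairwise distances:
1–2: 28 blocks
1–3: 46 blocks
1–4: 27 blocks
1–5: 16 blocks
1–6: 38 blocks
2–3: 40 blocks
2–4: 3 blocks
2–5: 44 blocks
2–6: 32 blocks
3–4: 37 blocks
3–5: 34 blocks
3–6: 8 blocks
4–5: 43 blocks
4–6: 29 blocks
5–6: 26 blocks
Closest pair: 2–4 at 3 blocks.

2 and 4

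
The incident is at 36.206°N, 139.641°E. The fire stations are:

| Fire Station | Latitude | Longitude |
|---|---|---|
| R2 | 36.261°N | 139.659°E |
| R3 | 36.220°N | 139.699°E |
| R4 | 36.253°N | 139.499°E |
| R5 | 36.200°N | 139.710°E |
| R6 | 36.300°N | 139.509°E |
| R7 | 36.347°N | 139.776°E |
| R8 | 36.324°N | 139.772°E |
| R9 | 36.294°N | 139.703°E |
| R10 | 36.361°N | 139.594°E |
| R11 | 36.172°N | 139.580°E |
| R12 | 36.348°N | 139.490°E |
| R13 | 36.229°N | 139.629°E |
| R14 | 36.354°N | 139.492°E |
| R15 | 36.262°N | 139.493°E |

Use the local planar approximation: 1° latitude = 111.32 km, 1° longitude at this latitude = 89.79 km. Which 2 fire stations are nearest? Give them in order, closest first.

Distances from 36.206°N, 139.641°E:
R2: √((0.055·111.32)² + (0.018·89.79)²) = √(37.48623 + 2.61217) = 6.332 km
R3: √((0.014·111.32)² + (0.058·89.79)²) = √(2.42886 + 27.12139) = 5.436 km
R4: √((0.047·111.32)² + (-0.142·89.79)²) = √(27.37424 + 162.56709) = 13.782 km
R5: √((-0.006·111.32)² + (0.069·89.79)²) = √(0.44612 + 38.38434) = 6.231 km
R6: √((0.094·111.32)² + (-0.132·89.79)²) = √(109.49697 + 140.47654) = 15.811 km
R7: √((0.141·111.32)² + (0.135·89.79)²) = √(246.36818 + 146.93440) = 19.832 km
R8: √((0.118·111.32)² + (0.131·89.79)²) = √(172.54819 + 138.35617) = 17.632 km
R9: √((0.088·111.32)² + (0.062·89.79)²) = √(95.96475 + 30.99127) = 11.267 km
R10: √((0.155·111.32)² + (-0.047·89.79)²) = √(297.72122 + 17.80950) = 17.763 km
R11: √((-0.034·111.32)² + (-0.061·89.79)²) = √(14.32532 + 29.99961) = 6.658 km
R12: √((0.142·111.32)² + (-0.151·89.79)²) = √(249.87516 + 183.82723) = 20.826 km
R13: √((0.023·111.32)² + (-0.012·89.79)²) = √(6.55544 + 1.16096) = 2.778 km
R14: √((0.148·111.32)² + (-0.149·89.79)²) = √(271.43749 + 178.98988) = 21.223 km
R15: √((0.056·111.32)² + (-0.148·89.79)²) = √(38.86176 + 176.59539) = 14.678 km
Sorted: R13 (2.778 km) < R3 (5.436 km) < R5 (6.231 km) < R2 (6.332 km) < …

R13, R3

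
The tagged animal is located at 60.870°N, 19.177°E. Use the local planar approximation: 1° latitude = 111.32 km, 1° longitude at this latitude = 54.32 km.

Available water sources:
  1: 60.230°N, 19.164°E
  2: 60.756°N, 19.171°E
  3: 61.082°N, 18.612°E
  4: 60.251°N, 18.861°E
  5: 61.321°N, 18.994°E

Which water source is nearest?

Distances from 60.870°N, 19.177°E:
1: 71.248 km
2: 12.695 km
3: 38.715 km
4: 71.013 km
5: 51.180 km
Minimum: 2 at 12.695 km.

2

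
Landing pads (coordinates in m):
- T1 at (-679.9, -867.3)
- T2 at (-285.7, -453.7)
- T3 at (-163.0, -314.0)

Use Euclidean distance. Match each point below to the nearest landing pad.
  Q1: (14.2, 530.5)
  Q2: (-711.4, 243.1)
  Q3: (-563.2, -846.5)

Q1→T3; Q2→T3; Q3→T1

Q1 at (14.2, 530.5):
  T1: 1560.6 m
  T2: 1028.9 m
  T3: 862.9 m
  → nearest: T3 (862.9 m)
Q2 at (-711.4, 243.1):
  T1: 1110.8 m
  T2: 816.5 m
  T3: 781.7 m
  → nearest: T3 (781.7 m)
Q3 at (-563.2, -846.5):
  T1: 118.5 m
  T2: 480.9 m
  T3: 666.1 m
  → nearest: T1 (118.5 m)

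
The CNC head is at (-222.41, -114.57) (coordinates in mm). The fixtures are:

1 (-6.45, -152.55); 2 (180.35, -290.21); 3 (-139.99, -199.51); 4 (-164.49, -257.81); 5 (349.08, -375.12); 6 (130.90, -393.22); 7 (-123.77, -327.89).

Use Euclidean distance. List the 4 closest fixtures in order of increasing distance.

3, 4, 1, 7

Distances from (-222.41, -114.57):
1: √((215.96)² + (-37.98)²) = √(46638.7216 + 1442.4804) = 219.27 mm
2: √((402.76)² + (-175.64)²) = √(162215.6176 + 30849.4096) = 439.39 mm
3: √((82.42)² + (-84.94)²) = √(6793.0564 + 7214.8036) = 118.35 mm
4: √((57.92)² + (-143.24)²) = √(3354.7264 + 20517.6976) = 154.51 mm
5: √((571.49)² + (-260.55)²) = √(326600.8201 + 67886.3025) = 628.08 mm
6: √((353.31)² + (-278.65)²) = √(124827.9561 + 77645.8225) = 449.97 mm
7: √((98.64)² + (-213.32)²) = √(9729.8496 + 45505.4224) = 235.02 mm
Sorted: 3 (118.35 mm) < 4 (154.51 mm) < 1 (219.27 mm) < 7 (235.02 mm) < 2 (439.39 mm) < 6 (449.97 mm) < …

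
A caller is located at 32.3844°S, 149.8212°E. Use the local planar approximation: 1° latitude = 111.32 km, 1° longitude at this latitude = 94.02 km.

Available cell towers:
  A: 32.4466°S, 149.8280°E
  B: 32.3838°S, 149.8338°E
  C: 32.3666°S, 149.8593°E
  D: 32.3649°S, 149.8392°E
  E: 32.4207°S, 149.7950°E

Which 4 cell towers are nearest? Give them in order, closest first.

B, D, C, E

Distances from 32.3844°S, 149.8212°E:
A: √((-0.0622·111.32)² + (0.0068·94.02)²) = √(47.943216 + 0.408751) = 6.9536 km
B: √((0.0006·111.32)² + (0.0126·94.02)²) = √(0.004461 + 1.403400) = 1.1865 km
C: √((0.0178·111.32)² + (0.0381·94.02)²) = √(3.926326 + 12.831885) = 4.0937 km
D: √((0.0195·111.32)² + (0.0180·94.02)²) = √(4.712112 + 2.864082) = 2.7525 km
E: √((-0.0363·111.32)² + (-0.0262·94.02)²) = √(16.329002 + 6.067965) = 4.7325 km
Sorted: B (1.1865 km) < D (2.7525 km) < C (4.0937 km) < E (4.7325 km) < A (6.9536 km)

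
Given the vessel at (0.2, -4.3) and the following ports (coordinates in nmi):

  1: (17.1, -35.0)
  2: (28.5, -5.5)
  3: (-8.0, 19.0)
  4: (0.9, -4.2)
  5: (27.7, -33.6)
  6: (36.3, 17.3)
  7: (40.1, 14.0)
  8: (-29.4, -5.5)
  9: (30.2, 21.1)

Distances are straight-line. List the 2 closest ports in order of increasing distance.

Distances from (0.2, -4.3):
1: 35.0 nmi
2: 28.3 nmi
3: 24.7 nmi
4: 0.7 nmi
5: 40.2 nmi
6: 42.1 nmi
7: 43.9 nmi
8: 29.6 nmi
9: 39.3 nmi
Sorted: 4 (0.7 nmi) < 3 (24.7 nmi) < 2 (28.3 nmi) < 8 (29.6 nmi) < …

4, 3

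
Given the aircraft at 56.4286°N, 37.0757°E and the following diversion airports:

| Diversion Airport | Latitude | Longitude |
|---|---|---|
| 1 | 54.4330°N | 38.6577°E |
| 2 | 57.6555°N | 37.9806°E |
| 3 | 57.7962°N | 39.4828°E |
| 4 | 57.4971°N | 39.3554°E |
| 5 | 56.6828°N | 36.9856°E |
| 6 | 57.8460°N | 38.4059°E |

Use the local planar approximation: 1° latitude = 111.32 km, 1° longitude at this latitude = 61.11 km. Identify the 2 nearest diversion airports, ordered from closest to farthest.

5, 2

Distances from 56.4286°N, 37.0757°E:
1: 242.2746 km
2: 147.3486 km
3: 211.6960 km
4: 183.1829 km
5: 28.8282 km
6: 177.4934 km
Sorted: 5 (28.8282 km) < 2 (147.3486 km) < 6 (177.4934 km) < 4 (183.1829 km) < …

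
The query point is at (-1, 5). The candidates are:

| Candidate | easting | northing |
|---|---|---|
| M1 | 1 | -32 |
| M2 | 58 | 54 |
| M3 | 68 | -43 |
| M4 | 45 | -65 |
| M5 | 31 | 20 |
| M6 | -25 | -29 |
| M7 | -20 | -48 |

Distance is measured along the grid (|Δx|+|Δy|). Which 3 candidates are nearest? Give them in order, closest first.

Distances from (-1, 5):
M1: 39
M2: 108
M3: 117
M4: 116
M5: 47
M6: 58
M7: 72
Sorted: M1 (39) < M5 (47) < M6 (58) < M7 (72) < M2 (108) < …

M1, M5, M6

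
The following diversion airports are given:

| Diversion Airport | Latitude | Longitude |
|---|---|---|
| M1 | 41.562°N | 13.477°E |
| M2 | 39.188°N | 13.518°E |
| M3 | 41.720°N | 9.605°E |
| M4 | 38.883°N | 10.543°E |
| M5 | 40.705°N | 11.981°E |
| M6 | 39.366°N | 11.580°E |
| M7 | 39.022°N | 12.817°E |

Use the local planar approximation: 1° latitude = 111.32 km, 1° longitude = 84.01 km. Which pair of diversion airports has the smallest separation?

M2 and M7

Pairwise distances:
M2–M7: √((-0.166·111.32)² + (-0.701·84.01)²) = √(341.47788 + 3468.15106) = 61.722 km
M4–M6: √((0.483·111.32)² + (1.037·84.01)²) = √(2890.95051 + 7589.61039) = 102.375 km
M6–M7: √((-0.344·111.32)² + (1.237·84.01)²) = √(1466.43656 + 10799.44330) = 110.751 km
M5–M6: √((-1.339·111.32)² + (-0.401·84.01)²) = √(22218.13234 + 1134.88202) = 152.817 km
M1–M5: √((-0.857·111.32)² + (-1.496·84.01)²) = √(9101.39659 + 15795.20099) = 157.787 km
M2–M6: √((0.178·111.32)² + (-1.938·84.01)²) = √(392.63264 + 26507.54546) = 164.013 km
M4–M7: √((0.139·111.32)² + (2.274·84.01)²) = √(239.42858 + 36495.80018) = 191.664 km
M5–M7: √((-1.683·111.32)² + (0.836·84.01)²) = √(35100.60703 + 4932.58439) = 200.083 km
M2–M5: √((1.517·111.32)² + (-1.537·84.01)²) = √(28517.90099 + 16672.84468) = 212.581 km
M3–M5: √((-1.015·111.32)² + (2.376·84.01)²) = √(12766.69490 + 39843.25785) = 229.369 km
M4–M5: √((1.822·111.32)² + (1.438·84.01)²) = √(41137.99685 + 14594.18145) = 236.077 km
M2–M4: √((-0.305·111.32)² + (-2.975·84.01)²) = √(1152.77905 + 62464.87994) = 252.225 km
M1–M2: √((-2.374·111.32)² + (0.041·84.01)²) = √(69840.57794 + 11.86396) = 264.296 km
M1–M7: √((-2.540·111.32)² + (-0.660·84.01)²) = √(79949.14591 + 3074.32545) = 288.138 km
M1–M6: √((-2.196·111.32)² + (-1.897·84.01)²) = √(59760.06578 + 25397.83113) = 291.818 km
M3–M6: √((-2.354·111.32)² + (1.975·84.01)²) = √(68668.77696 + 27529.36344) = 310.158 km
M3–M4: √((-2.837·111.32)² + (0.938·84.01)²) = √(99739.01316 + 6209.65749) = 325.498 km
M1–M3: √((0.158·111.32)² + (-3.872·84.01)²) = √(309.35744 + 105811.45021) = 325.762 km
M1–M4: √((-2.679·111.32)² + (-2.934·84.01)²) = √(88938.91408 + 60755.02283) = 386.903 km
M3–M7: √((-2.698·111.32)² + (3.212·84.01)²) = √(90204.93253 + 72813.69036) = 403.756 km
M2–M3: √((2.532·111.32)² + (-3.913·84.01)²) = √(79446.32234 + 108064.15583) = 433.025 km
Closest pair: M2–M7 at 61.722 km.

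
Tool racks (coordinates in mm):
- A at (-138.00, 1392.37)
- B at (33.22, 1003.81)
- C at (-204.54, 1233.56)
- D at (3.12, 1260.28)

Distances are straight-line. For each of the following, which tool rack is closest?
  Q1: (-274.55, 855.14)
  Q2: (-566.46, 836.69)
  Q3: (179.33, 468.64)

Q1→B; Q2→C; Q3→B

Q1 at (-274.55, 855.14):
  A: √((136.55)² + (537.23)²) = √(18645.9025 + 288616.0729) = 554.31 mm
  B: √((307.77)² + (148.67)²) = √(94722.3729 + 22102.7689) = 341.80 mm
  C: √((70.01)² + (378.42)²) = √(4901.4001 + 143201.6964) = 384.84 mm
  D: √((277.67)² + (405.14)²) = √(77100.6289 + 164138.4196) = 491.16 mm
  → nearest: B (341.80 mm)
Q2 at (-566.46, 836.69):
  A: √((428.46)² + (555.68)²) = √(183577.9716 + 308780.2624) = 701.68 mm
  B: √((599.68)² + (167.12)²) = √(359616.1024 + 27929.0944) = 622.53 mm
  C: √((361.92)² + (396.87)²) = √(130986.0864 + 157505.7969) = 537.11 mm
  D: √((569.58)² + (423.59)²) = √(324421.3764 + 179428.4881) = 709.82 mm
  → nearest: C (537.11 mm)
Q3 at (179.33, 468.64):
  A: √((-317.33)² + (923.73)²) = √(100698.3289 + 853277.1129) = 976.72 mm
  B: √((-146.11)² + (535.17)²) = √(21348.1321 + 286406.9289) = 554.76 mm
  C: √((-383.87)² + (764.92)²) = √(147356.1769 + 585102.6064) = 855.84 mm
  D: √((-176.21)² + (791.64)²) = √(31049.9641 + 626693.8896) = 811.01 mm
  → nearest: B (554.76 mm)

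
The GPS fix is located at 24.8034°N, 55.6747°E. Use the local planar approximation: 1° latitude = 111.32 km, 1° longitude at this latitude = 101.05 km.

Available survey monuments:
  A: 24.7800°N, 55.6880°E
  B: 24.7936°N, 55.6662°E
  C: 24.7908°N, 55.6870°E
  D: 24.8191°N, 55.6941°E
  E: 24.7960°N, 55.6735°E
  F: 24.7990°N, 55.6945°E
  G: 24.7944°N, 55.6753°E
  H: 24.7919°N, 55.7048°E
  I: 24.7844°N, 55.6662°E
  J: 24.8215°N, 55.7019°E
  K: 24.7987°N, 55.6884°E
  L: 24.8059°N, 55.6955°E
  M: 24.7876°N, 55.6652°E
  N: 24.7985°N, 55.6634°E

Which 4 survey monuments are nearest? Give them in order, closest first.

E, G, N, B

Distances from 24.8034°N, 55.6747°E:
A: √((-0.0234·111.32)² + (0.0133·101.05)²) = √(6.785441 + 1.806242) = 2.9312 km
B: √((-0.0098·111.32)² + (-0.0085·101.05)²) = √(1.190141 + 0.737752) = 1.3885 km
C: √((-0.0126·111.32)² + (0.0123·101.05)²) = √(1.967377 + 1.544838) = 1.8741 km
D: √((0.0157·111.32)² + (0.0194·101.05)²) = √(3.054539 + 3.843051) = 2.6263 km
E: √((-0.0074·111.32)² + (-0.0012·101.05)²) = √(0.678594 + 0.014704) = 0.8326 km
F: √((-0.0044·111.32)² + (0.0198·101.05)²) = √(0.239912 + 4.003161) = 2.0599 km
G: √((-0.0090·111.32)² + (0.0006·101.05)²) = √(1.003764 + 0.003676) = 1.0037 km
H: √((-0.0115·111.32)² + (0.0301·101.05)²) = √(1.638861 + 9.251361) = 3.3000 km
I: √((-0.0190·111.32)² + (-0.0085·101.05)²) = √(4.473563 + 0.737752) = 2.2828 km
J: √((0.0181·111.32)² + (0.0272·101.05)²) = √(4.059790 + 7.554582) = 3.4080 km
K: √((-0.0047·111.32)² + (0.0137·101.05)²) = √(0.273742 + 1.916522) = 1.4800 km
L: √((0.0025·111.32)² + (0.0208·101.05)²) = √(0.077451 + 4.417731) = 2.1202 km
M: √((-0.0158·111.32)² + (-0.0095·101.05)²) = √(3.093574 + 0.921552) = 2.0038 km
N: √((-0.0049·111.32)² + (-0.0113·101.05)²) = √(0.297535 + 1.303856) = 1.2655 km
Sorted: E (0.8326 km) < G (1.0037 km) < N (1.2655 km) < B (1.3885 km) < K (1.4800 km) < C (1.8741 km) < …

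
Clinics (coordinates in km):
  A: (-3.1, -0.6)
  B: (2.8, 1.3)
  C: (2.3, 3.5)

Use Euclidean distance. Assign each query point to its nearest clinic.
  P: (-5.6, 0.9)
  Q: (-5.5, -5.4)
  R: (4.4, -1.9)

P→A; Q→A; R→B

P at (-5.6, 0.9):
  A: 2.9 km
  B: 8.4 km
  C: 8.3 km
  → nearest: A (2.9 km)
Q at (-5.5, -5.4):
  A: 5.4 km
  B: 10.7 km
  C: 11.8 km
  → nearest: A (5.4 km)
R at (4.4, -1.9):
  A: 7.6 km
  B: 3.6 km
  C: 5.8 km
  → nearest: B (3.6 km)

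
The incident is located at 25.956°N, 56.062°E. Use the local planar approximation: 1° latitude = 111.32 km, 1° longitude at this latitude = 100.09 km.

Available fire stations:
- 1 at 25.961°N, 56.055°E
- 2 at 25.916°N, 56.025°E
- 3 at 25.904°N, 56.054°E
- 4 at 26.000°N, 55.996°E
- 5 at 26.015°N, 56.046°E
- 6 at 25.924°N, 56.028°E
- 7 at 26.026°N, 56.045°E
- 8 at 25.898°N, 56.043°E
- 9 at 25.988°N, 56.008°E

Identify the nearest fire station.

Distances from 25.956°N, 56.062°E:
1: 0.895 km
2: 5.792 km
3: 5.844 km
4: 8.224 km
5: 6.760 km
6: 4.926 km
7: 7.976 km
8: 6.731 km
9: 6.473 km
Minimum: 1 at 0.895 km.

1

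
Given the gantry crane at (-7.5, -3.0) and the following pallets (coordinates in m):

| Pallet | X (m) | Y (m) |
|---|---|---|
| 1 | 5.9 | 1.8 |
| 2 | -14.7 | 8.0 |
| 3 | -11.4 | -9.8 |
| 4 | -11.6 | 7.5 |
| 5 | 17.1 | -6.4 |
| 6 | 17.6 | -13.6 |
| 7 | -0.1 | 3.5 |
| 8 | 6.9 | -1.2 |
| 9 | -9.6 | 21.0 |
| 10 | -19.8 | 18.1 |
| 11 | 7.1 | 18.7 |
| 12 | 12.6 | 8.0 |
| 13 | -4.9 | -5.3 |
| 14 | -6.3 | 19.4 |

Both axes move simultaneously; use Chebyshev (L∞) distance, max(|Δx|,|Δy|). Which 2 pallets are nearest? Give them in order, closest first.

13, 3

Distances from (-7.5, -3.0):
1: max(|13.4|, |4.8|) = 13.4 m
2: max(|-7.2|, |11.0|) = 11.0 m
3: max(|-3.9|, |-6.8|) = 6.8 m
4: max(|-4.1|, |10.5|) = 10.5 m
5: max(|24.6|, |-3.4|) = 24.6 m
6: max(|25.1|, |-10.6|) = 25.1 m
7: max(|7.4|, |6.5|) = 7.4 m
8: max(|14.4|, |1.8|) = 14.4 m
9: max(|-2.1|, |24.0|) = 24.0 m
10: max(|-12.3|, |21.1|) = 21.1 m
11: max(|14.6|, |21.7|) = 21.7 m
12: max(|20.1|, |11.0|) = 20.1 m
13: max(|2.6|, |-2.3|) = 2.6 m
14: max(|1.2|, |22.4|) = 22.4 m
Sorted: 13 (2.6 m) < 3 (6.8 m) < 7 (7.4 m) < 4 (10.5 m) < …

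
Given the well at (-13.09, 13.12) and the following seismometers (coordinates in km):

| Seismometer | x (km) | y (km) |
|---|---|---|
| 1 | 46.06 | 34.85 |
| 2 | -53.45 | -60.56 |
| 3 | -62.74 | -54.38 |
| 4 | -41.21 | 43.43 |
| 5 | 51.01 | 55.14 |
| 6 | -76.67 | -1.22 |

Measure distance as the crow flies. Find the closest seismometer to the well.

4

Distances from (-13.09, 13.12):
1: √((59.15)² + (21.73)²) = √(3498.7225 + 472.1929) = 63.02 km
2: √((-40.36)² + (-73.68)²) = √(1628.9296 + 5428.7424) = 84.01 km
3: √((-49.65)² + (-67.50)²) = √(2465.1225 + 4556.2500) = 83.79 km
4: √((-28.12)² + (30.31)²) = √(790.7344 + 918.6961) = 41.35 km
5: √((64.10)² + (42.02)²) = √(4108.8100 + 1765.6804) = 76.65 km
6: √((-63.58)² + (-14.34)²) = √(4042.4164 + 205.6356) = 65.18 km
Minimum: 4 at 41.35 km.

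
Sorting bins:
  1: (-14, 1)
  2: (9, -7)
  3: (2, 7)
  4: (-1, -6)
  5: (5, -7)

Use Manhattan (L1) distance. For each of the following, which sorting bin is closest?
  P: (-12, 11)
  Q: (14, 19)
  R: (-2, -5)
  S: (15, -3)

P at (-12, 11):
  1: |-2| + |-10| = 2 + 10 = 12
  2: |21| + |-18| = 21 + 18 = 39
  3: |14| + |-4| = 14 + 4 = 18
  4: |11| + |-17| = 11 + 17 = 28
  5: |17| + |-18| = 17 + 18 = 35
  → nearest: 1 (12)
Q at (14, 19):
  1: |-28| + |-18| = 28 + 18 = 46
  2: |-5| + |-26| = 5 + 26 = 31
  3: |-12| + |-12| = 12 + 12 = 24
  4: |-15| + |-25| = 15 + 25 = 40
  5: |-9| + |-26| = 9 + 26 = 35
  → nearest: 3 (24)
R at (-2, -5):
  1: |-12| + |6| = 12 + 6 = 18
  2: |11| + |-2| = 11 + 2 = 13
  3: |4| + |12| = 4 + 12 = 16
  4: |1| + |-1| = 1 + 1 = 2
  5: |7| + |-2| = 7 + 2 = 9
  → nearest: 4 (2)
S at (15, -3):
  1: |-29| + |4| = 29 + 4 = 33
  2: |-6| + |-4| = 6 + 4 = 10
  3: |-13| + |10| = 13 + 10 = 23
  4: |-16| + |-3| = 16 + 3 = 19
  5: |-10| + |-4| = 10 + 4 = 14
  → nearest: 2 (10)

P→1; Q→3; R→4; S→2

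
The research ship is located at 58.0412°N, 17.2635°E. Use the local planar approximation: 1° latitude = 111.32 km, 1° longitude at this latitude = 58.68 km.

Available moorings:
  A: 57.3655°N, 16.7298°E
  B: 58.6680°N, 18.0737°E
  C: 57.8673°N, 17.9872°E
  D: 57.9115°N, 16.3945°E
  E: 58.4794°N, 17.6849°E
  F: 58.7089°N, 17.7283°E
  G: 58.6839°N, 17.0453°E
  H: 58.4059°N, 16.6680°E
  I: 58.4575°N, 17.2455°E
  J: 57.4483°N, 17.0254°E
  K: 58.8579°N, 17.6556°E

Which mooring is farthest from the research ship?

Distances from 58.0412°N, 17.2635°E:
A: √((-0.6757·111.32)² + (-0.5337·58.68)²) = √(5657.886528 + 980.786808) = 81.4781 km
B: √((0.6268·111.32)² + (0.8102·58.68)²) = √(4868.603096 + 2260.292729) = 84.4328 km
C: √((-0.1739·111.32)² + (0.7237·58.68)²) = √(374.753381 + 1803.421968) = 46.6709 km
D: √((-0.1297·111.32)² + (-0.8690·58.68)²) = √(208.461735 + 2600.277890) = 52.9975 km
E: √((0.4382·111.32)² + (0.4214·58.68)²) = √(2379.529766 + 611.461719) = 54.6900 km
F: √((0.6677·111.32)² + (0.4648·58.68)²) = √(5524.705695 + 743.896386) = 79.1745 km
G: √((0.6427·111.32)² + (-0.2182·58.68)²) = √(5118.739110 + 163.941801) = 72.6821 km
H: √((0.3647·111.32)² + (-0.5955·58.68)²) = √(1648.230407 + 1221.078943) = 53.5659 km
I: √((0.4163·111.32)² + (-0.0180·58.68)²) = √(2147.628789 + 1.115643) = 46.3546 km
J: √((-0.5929·111.32)² + (-0.2381·58.68)²) = √(4356.214899 + 195.208624) = 67.4642 km
K: √((0.8167·111.32)² + (0.3921·58.68)²) = √(8265.545226 + 529.387759) = 93.7813 km
Maximum: K at 93.7813 km.

K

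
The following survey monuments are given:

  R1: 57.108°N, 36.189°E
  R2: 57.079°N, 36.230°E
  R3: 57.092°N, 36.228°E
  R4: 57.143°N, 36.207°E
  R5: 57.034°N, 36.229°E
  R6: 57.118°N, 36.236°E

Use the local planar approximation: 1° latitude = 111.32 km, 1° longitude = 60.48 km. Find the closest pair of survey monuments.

Pairwise distances:
R1–R2: 4.071 km
R1–R3: 2.956 km
R1–R4: 4.045 km
R1–R5: 8.586 km
R1–R6: 3.053 km
R2–R3: 1.452 km
R2–R4: 7.259 km
R2–R5: 5.010 km
R2–R6: 4.357 km
R3–R4: 5.818 km
R3–R5: 6.457 km
R3–R6: 2.934 km
R4–R5: 12.207 km
R4–R6: 3.290 km
R5–R6: 9.360 km
Closest pair: R2–R3 at 1.452 km.

R2 and R3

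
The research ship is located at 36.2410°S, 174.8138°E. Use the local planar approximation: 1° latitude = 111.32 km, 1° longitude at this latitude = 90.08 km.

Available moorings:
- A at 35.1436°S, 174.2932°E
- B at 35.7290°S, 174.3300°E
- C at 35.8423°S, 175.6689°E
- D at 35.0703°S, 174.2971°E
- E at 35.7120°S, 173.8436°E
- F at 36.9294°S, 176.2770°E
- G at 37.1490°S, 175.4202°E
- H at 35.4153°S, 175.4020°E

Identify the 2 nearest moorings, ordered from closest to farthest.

Distances from 36.2410°S, 174.8138°E:
A: 130.8545 km
B: 71.7482 km
C: 88.8994 km
D: 138.3845 km
E: 105.3842 km
F: 152.4636 km
G: 114.8944 km
H: 106.0949 km
Sorted: B (71.7482 km) < C (88.8994 km) < E (105.3842 km) < H (106.0949 km) < …

B, C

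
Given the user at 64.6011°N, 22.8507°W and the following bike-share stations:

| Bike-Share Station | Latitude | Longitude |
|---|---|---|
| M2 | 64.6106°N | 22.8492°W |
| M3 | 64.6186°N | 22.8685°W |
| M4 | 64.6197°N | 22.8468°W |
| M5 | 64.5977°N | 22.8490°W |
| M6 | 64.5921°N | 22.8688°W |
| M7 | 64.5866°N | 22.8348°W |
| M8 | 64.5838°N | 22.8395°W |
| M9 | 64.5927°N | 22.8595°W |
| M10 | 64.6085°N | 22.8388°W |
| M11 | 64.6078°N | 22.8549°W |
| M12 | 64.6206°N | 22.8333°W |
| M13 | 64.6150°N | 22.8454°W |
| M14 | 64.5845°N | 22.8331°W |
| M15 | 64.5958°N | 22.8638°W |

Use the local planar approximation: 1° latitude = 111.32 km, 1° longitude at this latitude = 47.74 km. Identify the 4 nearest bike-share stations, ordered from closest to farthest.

M5, M11, M15, M10

Distances from 64.6011°N, 22.8507°W:
M2: 1.0600 km
M3: 2.1254 km
M4: 2.0789 km
M5: 0.3871 km
M6: 1.3230 km
M7: 1.7837 km
M8: 1.9987 km
M9: 1.0251 km
M10: 1.0007 km
M11: 0.7723 km
M12: 2.3242 km
M13: 1.5679 km
M14: 2.0300 km
M15: 0.8598 km
Sorted: M5 (0.3871 km) < M11 (0.7723 km) < M15 (0.8598 km) < M10 (1.0007 km) < M9 (1.0251 km) < M2 (1.0600 km) < …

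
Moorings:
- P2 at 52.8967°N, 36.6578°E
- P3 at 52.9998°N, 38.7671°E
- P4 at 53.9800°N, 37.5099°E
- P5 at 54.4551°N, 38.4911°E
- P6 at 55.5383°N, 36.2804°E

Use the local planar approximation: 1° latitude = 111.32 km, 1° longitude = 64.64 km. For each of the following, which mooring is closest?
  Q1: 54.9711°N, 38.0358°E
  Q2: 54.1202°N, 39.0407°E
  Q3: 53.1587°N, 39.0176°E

Q1→P5; Q2→P5; Q3→P3

Q1 at 54.9711°N, 38.0358°E:
  P2: √((-2.0744·111.32)² + (-1.3780·64.64)²) = √(53325.066148 + 7934.163224) = 247.5060 km
  P3: √((-1.9713·111.32)² + (0.7313·64.64)²) = √(48156.158936 + 2234.569375) = 224.4788 km
  P4: √((-0.9911·111.32)² + (-0.5259·64.64)²) = √(12172.543847 + 1155.604002) = 115.4476 km
  P5: √((-0.5160·111.32)² + (0.4553·64.64)²) = √(3299.482267 + 866.159745) = 64.5418 km
  P6: √((0.5672·111.32)² + (-1.7554·64.64)²) = √(3986.748502 + 12875.226670) = 129.8537 km
  → nearest: P5 (64.5418 km)
Q2 at 54.1202°N, 39.0407°E:
  P2: √((-1.2235·111.32)² + (-2.3829·64.64)²) = √(18550.445448 + 23725.442988) = 205.6110 km
  P3: √((-1.1204·111.32)² + (-0.2736·64.64)²) = √(15555.808769 + 312.777052) = 125.9706 km
  P4: √((-0.1402·111.32)² + (-1.5308·64.64)²) = √(243.580447 + 9791.282986) = 100.1742 km
  P5: √((0.3349·111.32)² + (-0.5496·64.64)²) = √(1389.878031 + 1262.106908) = 51.4974 km
  P6: √((1.4181·111.32)² + (-2.7603·64.64)²) = √(24920.692671 + 31835.763251) = 238.2361 km
  → nearest: P5 (51.4974 km)
Q3 at 53.1587°N, 39.0176°E:
  P2: √((-0.2620·111.32)² + (-2.3598·64.64)²) = √(850.646223 + 23267.680364) = 155.3008 km
  P3: √((-0.1589·111.32)² + (-0.2505·64.64)²) = √(312.891806 + 262.191227) = 23.9809 km
  P4: √((0.8213·111.32)² + (-1.5077·64.64)²) = √(8358.917540 + 9498.008747) = 133.6298 km
  P5: √((1.2964·111.32)² + (-0.5265·64.64)²) = √(20826.890805 + 1158.242366) = 148.2738 km
  P6: √((2.3796·111.32)² + (-2.7372·64.64)²) = √(70170.458754 + 31305.147774) = 318.5524 km
  → nearest: P3 (23.9809 km)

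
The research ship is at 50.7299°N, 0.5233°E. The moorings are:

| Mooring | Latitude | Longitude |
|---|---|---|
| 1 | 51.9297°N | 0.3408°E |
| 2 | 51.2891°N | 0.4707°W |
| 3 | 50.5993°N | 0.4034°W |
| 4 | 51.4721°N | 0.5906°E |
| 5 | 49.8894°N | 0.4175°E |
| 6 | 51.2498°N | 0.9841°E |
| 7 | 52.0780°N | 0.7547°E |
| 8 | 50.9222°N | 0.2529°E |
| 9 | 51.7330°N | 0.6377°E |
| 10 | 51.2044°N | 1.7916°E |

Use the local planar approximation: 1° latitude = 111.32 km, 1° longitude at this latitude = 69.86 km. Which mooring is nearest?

8

Distances from 50.7299°N, 0.5233°E:
1: √((1.1998·111.32)² + (-0.1825·69.86)²) = √(17838.737323 + 162.548475) = 134.1689 km
2: √((0.5592·111.32)² + (-0.9940·69.86)²) = √(3875.080428 + 4822.030260) = 93.2583 km
3: √((-0.1306·111.32)² + (-0.9267·69.86)²) = √(211.364842 + 4191.172044) = 66.3516 km
4: √((0.7422·111.32)² + (0.0673·69.86)²) = √(6826.345972 + 22.104836) = 82.7554 km
5: √((-0.8405·111.32)² + (-0.1058·69.86)²) = √(8754.308175 + 54.629660) = 93.8559 km
6: √((0.5199·111.32)² + (0.4608·69.86)²) = √(3349.546646 + 1036.291900) = 66.2257 km
7: √((1.3481·111.32)² + (0.2314·69.86)²) = √(22521.152569 + 261.326753) = 150.9387 km
8: √((0.1923·111.32)² + (-0.2704·69.86)²) = √(458.252628 + 356.837540) = 28.5498 km
9: √((1.0031·111.32)² + (0.1144·69.86)²) = √(12469.092771 + 63.871808) = 111.9507 km
10: √((0.4745·111.32)² + (1.2683·69.86)²) = √(2790.093959 + 7850.569225) = 103.1536 km
Minimum: 8 at 28.5498 km.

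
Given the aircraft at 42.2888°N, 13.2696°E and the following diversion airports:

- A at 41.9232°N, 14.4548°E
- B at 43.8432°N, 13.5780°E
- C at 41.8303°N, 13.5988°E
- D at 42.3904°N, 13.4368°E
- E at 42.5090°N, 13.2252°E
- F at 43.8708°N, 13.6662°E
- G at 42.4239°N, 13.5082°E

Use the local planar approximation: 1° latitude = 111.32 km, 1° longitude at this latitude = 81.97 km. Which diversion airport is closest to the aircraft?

Distances from 42.2888°N, 13.2696°E:
A: 105.3312 km
B: 174.8727 km
C: 57.7345 km
D: 17.7695 km
E: 24.7814 km
F: 179.0837 km
G: 24.6718 km
Minimum: D at 17.7695 km.

D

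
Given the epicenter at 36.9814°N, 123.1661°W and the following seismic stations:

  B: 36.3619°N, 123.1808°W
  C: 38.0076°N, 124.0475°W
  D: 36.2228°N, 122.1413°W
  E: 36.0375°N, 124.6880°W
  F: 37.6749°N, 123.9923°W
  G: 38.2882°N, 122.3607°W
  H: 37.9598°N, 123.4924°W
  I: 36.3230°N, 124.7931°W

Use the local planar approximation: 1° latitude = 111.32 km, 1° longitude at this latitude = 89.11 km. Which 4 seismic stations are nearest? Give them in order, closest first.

Distances from 36.9814°N, 123.1661°W:
B: 68.9752 km
C: 138.6318 km
D: 124.3812 km
E: 171.5593 km
F: 106.6780 km
G: 162.2135 km
H: 112.7299 km
I: 162.4551 km
Sorted: B (68.9752 km) < F (106.6780 km) < H (112.7299 km) < D (124.3812 km) < C (138.6318 km) < G (162.2135 km) < …

B, F, H, D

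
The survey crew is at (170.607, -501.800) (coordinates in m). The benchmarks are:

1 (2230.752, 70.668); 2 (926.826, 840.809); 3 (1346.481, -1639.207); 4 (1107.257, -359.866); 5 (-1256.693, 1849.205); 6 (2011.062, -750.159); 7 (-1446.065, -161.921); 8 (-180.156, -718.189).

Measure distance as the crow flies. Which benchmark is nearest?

8

Distances from (170.607, -501.800):
1: √((2060.145)² + (572.468)²) = √(4244197.42102 + 327719.61102) = 2138.204 m
2: √((756.219)² + (1342.609)²) = √(571867.17596 + 1802598.92688) = 1540.930 m
3: √((1175.874)² + (-1137.407)²) = √(1382679.66388 + 1293694.68365) = 1635.963 m
4: √((936.650)² + (141.934)²) = √(877313.22250 + 20145.26036) = 947.343 m
5: √((-1427.300)² + (2351.005)²) = √(2037185.29000 + 5527224.51003) = 2750.347 m
6: √((1840.455)² + (-248.359)²) = √(3387274.60702 + 61682.19288) = 1857.137 m
7: √((-1616.672)² + (339.879)²) = √(2613628.35558 + 115517.73464) = 1652.013 m
8: √((-350.763)² + (-216.389)²) = √(123034.68217 + 46824.19932) = 412.139 m
Minimum: 8 at 412.139 m.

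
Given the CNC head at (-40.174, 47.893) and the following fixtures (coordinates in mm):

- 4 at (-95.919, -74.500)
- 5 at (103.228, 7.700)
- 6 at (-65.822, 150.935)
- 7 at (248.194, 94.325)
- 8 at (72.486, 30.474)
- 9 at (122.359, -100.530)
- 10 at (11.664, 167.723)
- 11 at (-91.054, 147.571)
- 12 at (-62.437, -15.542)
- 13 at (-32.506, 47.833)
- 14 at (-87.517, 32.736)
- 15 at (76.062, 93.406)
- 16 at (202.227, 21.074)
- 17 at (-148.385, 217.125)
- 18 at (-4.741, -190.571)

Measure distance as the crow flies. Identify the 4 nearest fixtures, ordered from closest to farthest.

13, 14, 12, 6

Distances from (-40.174, 47.893):
4: 134.490 mm
5: 148.928 mm
6: 106.186 mm
7: 292.082 mm
8: 113.999 mm
9: 220.105 mm
10: 130.562 mm
11: 111.913 mm
12: 67.228 mm
13: 7.668 mm
14: 49.710 mm
15: 124.829 mm
16: 243.880 mm
17: 200.871 mm
18: 241.082 mm
Sorted: 13 (7.668 mm) < 14 (49.710 mm) < 12 (67.228 mm) < 6 (106.186 mm) < 11 (111.913 mm) < 8 (113.999 mm) < …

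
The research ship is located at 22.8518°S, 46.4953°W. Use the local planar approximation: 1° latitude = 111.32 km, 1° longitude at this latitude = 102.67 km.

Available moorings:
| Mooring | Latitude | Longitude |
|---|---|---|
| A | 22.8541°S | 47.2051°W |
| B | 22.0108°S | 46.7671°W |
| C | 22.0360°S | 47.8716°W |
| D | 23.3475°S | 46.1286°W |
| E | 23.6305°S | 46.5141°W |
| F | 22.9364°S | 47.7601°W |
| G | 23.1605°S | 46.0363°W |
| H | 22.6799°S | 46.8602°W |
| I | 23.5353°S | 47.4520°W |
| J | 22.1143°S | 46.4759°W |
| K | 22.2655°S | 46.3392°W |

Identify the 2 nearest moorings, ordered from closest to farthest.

Distances from 22.8518°S, 46.4953°W:
A: √((-0.0023·111.32)² + (-0.7098·102.67)²) = √(0.065554 + 5310.789820) = 72.8756 km
B: √((0.8410·111.32)² + (-0.2718·102.67)²) = √(8764.726869 + 778.728427) = 97.6906 km
C: √((0.8158·111.32)² + (-1.3763·102.67)²) = √(8247.338070 + 19967.024177) = 167.9713 km
D: √((-0.4957·111.32)² + (0.3667·102.67)²) = √(3044.978518 + 1417.453903) = 66.8014 km
E: √((-0.7787·111.32)² + (-0.0188·102.67)²) = √(7514.269114 + 3.725657) = 86.7064 km
F: √((-0.0846·111.32)² + (-1.2648·102.67)²) = √(88.692546 + 16862.844604) = 130.1981 km
G: √((-0.3087·111.32)² + (0.4590·102.67)²) = √(1180.917761 + 2220.815578) = 58.3244 km
H: √((0.1719·111.32)² + (-0.3649·102.67)²) = √(366.182975 + 1403.572501) = 42.0685 km
I: √((-0.6835·111.32)² + (-0.9567·102.67)²) = √(5789.265047 + 9648.030594) = 124.2469 km
J: √((0.7375·111.32)² + (0.0194·102.67)²) = √(6740.163702 + 3.967259) = 82.1227 km
K: √((0.5863·111.32)² + (0.1561·102.67)²) = √(4259.770324 + 256.857902) = 67.2059 km
Sorted: H (42.0685 km) < G (58.3244 km) < D (66.8014 km) < K (67.2059 km) < …

H, G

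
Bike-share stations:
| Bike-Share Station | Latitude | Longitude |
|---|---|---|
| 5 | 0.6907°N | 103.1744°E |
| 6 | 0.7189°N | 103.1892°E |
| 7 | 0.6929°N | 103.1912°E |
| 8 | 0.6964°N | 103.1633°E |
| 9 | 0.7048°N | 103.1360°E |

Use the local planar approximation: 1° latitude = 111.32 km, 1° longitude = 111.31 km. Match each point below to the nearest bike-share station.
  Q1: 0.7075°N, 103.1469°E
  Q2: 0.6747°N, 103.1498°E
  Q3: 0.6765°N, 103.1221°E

Q1 at 0.7075°N, 103.1469°E:
  5: √((-0.0168·111.32)² + (0.0275·111.31)²) = √(3.497558 + 9.369874) = 3.5871 km
  6: √((0.0114·111.32)² + (0.0423·111.31)²) = √(1.610483 + 22.169153) = 4.8764 km
  7: √((-0.0146·111.32)² + (0.0443·111.31)²) = √(2.641509 + 24.315086) = 5.1920 km
  8: √((-0.0111·111.32)² + (0.0164·111.31)²) = √(1.526836 + 3.332392) = 2.2044 km
  9: √((-0.0027·111.32)² + (-0.0109·111.31)²) = √(0.090339 + 1.472046) = 1.2500 km
  → nearest: 9 (1.2500 km)
Q2 at 0.6747°N, 103.1498°E:
  5: √((0.0160·111.32)² + (0.0246·111.31)²) = √(3.172388 + 7.497882) = 3.2665 km
  6: √((0.0442·111.32)² + (0.0394·111.31)²) = √(24.209785 + 19.233610) = 6.5912 km
  7: √((0.0182·111.32)² + (0.0414·111.31)²) = √(4.104773 + 21.235821) = 5.0339 km
  8: √((0.0217·111.32)² + (0.0135·111.31)²) = √(5.835336 + 2.258062) = 2.8449 km
  9: √((0.0301·111.32)² + (-0.0138·111.31)²) = √(11.227405 + 2.359536) = 3.6860 km
  → nearest: 8 (2.8449 km)
Q3 at 0.6765°N, 103.1221°E:
  5: √((0.0142·111.32)² + (0.0523·111.31)²) = √(2.498752 + 33.890014) = 6.0323 km
  6: √((0.0424·111.32)² + (0.0671·111.31)²) = √(22.278098 + 55.784482) = 8.8353 km
  7: √((0.0164·111.32)² + (0.0691·111.31)²) = √(3.332991 + 59.159495) = 7.9052 km
  8: √((0.0199·111.32)² + (0.0412·111.31)²) = √(4.907412 + 21.031139) = 5.0930 km
  9: √((0.0283·111.32)² + (0.0139·111.31)²) = √(9.924743 + 2.393856) = 3.5098 km
  → nearest: 9 (3.5098 km)

Q1→9; Q2→8; Q3→9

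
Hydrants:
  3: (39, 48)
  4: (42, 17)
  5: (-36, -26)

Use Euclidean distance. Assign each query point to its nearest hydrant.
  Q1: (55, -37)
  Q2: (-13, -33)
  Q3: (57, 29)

Q1 at (55, -37):
  3: √((-16)² + (85)²) = √(256.000 + 7225.000) = 86.5
  4: √((-13)² + (54)²) = √(169.000 + 2916.000) = 55.5
  5: √((-91)² + (11)²) = √(8281.000 + 121.000) = 91.7
  → nearest: 4 (55.5)
Q2 at (-13, -33):
  3: √((52)² + (81)²) = √(2704.000 + 6561.000) = 96.3
  4: √((55)² + (50)²) = √(3025.000 + 2500.000) = 74.3
  5: √((-23)² + (7)²) = √(529.000 + 49.000) = 24.0
  → nearest: 5 (24.0)
Q3 at (57, 29):
  3: √((-18)² + (19)²) = √(324.000 + 361.000) = 26.2
  4: √((-15)² + (-12)²) = √(225.000 + 144.000) = 19.2
  5: √((-93)² + (-55)²) = √(8649.000 + 3025.000) = 108.0
  → nearest: 4 (19.2)

Q1→4; Q2→5; Q3→4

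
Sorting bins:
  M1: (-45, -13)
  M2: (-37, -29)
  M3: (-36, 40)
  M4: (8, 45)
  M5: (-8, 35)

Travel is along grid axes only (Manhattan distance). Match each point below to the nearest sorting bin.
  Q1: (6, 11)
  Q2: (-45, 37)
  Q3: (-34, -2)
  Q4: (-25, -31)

Q1→M4; Q2→M3; Q3→M1; Q4→M2

Q1 at (6, 11):
  M1: |-51| + |-24| = 51 + 24 = 75
  M2: |-43| + |-40| = 43 + 40 = 83
  M3: |-42| + |29| = 42 + 29 = 71
  M4: |2| + |34| = 2 + 34 = 36
  M5: |-14| + |24| = 14 + 24 = 38
  → nearest: M4 (36)
Q2 at (-45, 37):
  M1: |0| + |-50| = 0 + 50 = 50
  M2: |8| + |-66| = 8 + 66 = 74
  M3: |9| + |3| = 9 + 3 = 12
  M4: |53| + |8| = 53 + 8 = 61
  M5: |37| + |-2| = 37 + 2 = 39
  → nearest: M3 (12)
Q3 at (-34, -2):
  M1: |-11| + |-11| = 11 + 11 = 22
  M2: |-3| + |-27| = 3 + 27 = 30
  M3: |-2| + |42| = 2 + 42 = 44
  M4: |42| + |47| = 42 + 47 = 89
  M5: |26| + |37| = 26 + 37 = 63
  → nearest: M1 (22)
Q4 at (-25, -31):
  M1: |-20| + |18| = 20 + 18 = 38
  M2: |-12| + |2| = 12 + 2 = 14
  M3: |-11| + |71| = 11 + 71 = 82
  M4: |33| + |76| = 33 + 76 = 109
  M5: |17| + |66| = 17 + 66 = 83
  → nearest: M2 (14)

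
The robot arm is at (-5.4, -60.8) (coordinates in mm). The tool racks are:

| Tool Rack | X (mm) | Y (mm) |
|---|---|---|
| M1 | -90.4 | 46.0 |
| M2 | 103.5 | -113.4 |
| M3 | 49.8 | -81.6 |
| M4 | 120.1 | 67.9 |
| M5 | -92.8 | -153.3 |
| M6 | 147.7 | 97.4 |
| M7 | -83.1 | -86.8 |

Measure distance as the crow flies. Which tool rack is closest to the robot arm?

M3

Distances from (-5.4, -60.8):
M1: √((-85.0)² + (106.8)²) = √(7225.000 + 11406.240) = 136.5 mm
M2: √((108.9)² + (-52.6)²) = √(11859.210 + 2766.760) = 120.9 mm
M3: √((55.2)² + (-20.8)²) = √(3047.040 + 432.640) = 59.0 mm
M4: √((125.5)² + (128.7)²) = √(15750.250 + 16563.690) = 179.8 mm
M5: √((-87.4)² + (-92.5)²) = √(7638.760 + 8556.250) = 127.3 mm
M6: √((153.1)² + (158.2)²) = √(23439.610 + 25027.240) = 220.2 mm
M7: √((-77.7)² + (-26.0)²) = √(6037.290 + 676.000) = 81.9 mm
Minimum: M3 at 59.0 mm.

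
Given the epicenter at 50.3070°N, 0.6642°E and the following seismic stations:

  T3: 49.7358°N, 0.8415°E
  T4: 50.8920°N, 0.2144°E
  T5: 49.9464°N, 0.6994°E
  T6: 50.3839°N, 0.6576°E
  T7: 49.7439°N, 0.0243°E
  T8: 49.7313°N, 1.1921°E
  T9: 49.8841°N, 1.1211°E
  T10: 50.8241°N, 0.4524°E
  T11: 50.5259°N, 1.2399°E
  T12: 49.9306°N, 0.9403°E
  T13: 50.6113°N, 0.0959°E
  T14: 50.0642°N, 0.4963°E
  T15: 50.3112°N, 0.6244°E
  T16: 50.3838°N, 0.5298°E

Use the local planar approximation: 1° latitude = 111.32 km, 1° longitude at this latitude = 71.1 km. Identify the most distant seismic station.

Distances from 50.3070°N, 0.6642°E:
T3: 64.8235 km
T4: 72.5512 km
T5: 40.2199 km
T6: 8.5734 km
T7: 77.4551 km
T8: 74.2692 km
T9: 57.1977 km
T10: 59.5007 km
T11: 47.6366 km
T12: 46.2714 km
T13: 52.7271 km
T14: 29.5474 km
T15: 2.8681 km
T16: 12.8221 km
Maximum: T7 at 77.4551 km.

T7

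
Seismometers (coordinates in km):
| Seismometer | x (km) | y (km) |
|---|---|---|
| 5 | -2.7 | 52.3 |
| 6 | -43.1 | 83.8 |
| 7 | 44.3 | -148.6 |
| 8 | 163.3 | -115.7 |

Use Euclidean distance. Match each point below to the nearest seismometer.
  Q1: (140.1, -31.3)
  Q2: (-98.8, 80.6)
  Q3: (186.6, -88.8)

Q1 at (140.1, -31.3):
  5: 165.5 km
  6: 216.4 km
  7: 151.4 km
  8: 87.5 km
  → nearest: 8 (87.5 km)
Q2 at (-98.8, 80.6):
  5: 100.2 km
  6: 55.8 km
  7: 270.2 km
  8: 327.5 km
  → nearest: 6 (55.8 km)
Q3 at (186.6, -88.8):
  5: 236.1 km
  6: 287.3 km
  7: 154.4 km
  8: 35.6 km
  → nearest: 8 (35.6 km)

Q1→8; Q2→6; Q3→8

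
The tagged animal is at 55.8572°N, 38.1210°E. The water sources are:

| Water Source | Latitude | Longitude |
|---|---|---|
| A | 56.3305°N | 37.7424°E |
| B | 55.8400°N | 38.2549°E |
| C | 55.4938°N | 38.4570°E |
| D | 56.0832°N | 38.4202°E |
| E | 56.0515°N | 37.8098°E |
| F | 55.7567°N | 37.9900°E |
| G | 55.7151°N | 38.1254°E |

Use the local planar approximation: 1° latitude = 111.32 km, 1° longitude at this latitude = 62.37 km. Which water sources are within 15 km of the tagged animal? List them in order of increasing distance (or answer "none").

B, F

Distances from 55.8572°N, 38.1210°E:
A: 57.7372 km
B: 8.5680 km
C: 45.5595 km
D: 31.3238 km
E: 29.0614 km
F: 13.8535 km
G: 15.8210 km
Threshold 15 km: B (8.5680 km), F (13.8535 km) are within range.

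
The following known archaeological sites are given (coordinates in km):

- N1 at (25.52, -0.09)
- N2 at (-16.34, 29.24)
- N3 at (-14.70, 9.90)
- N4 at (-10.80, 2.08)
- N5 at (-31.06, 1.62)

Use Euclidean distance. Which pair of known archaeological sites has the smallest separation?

Pairwise distances:
N1–N2: √((-41.86)² + (29.33)²) = √(1752.2596 + 860.2489) = 51.11 km
N1–N3: √((-40.22)² + (9.99)²) = √(1617.6484 + 99.8001) = 41.44 km
N1–N4: √((-36.32)² + (2.17)²) = √(1319.1424 + 4.7089) = 36.38 km
N1–N5: √((-56.58)² + (1.71)²) = √(3201.2964 + 2.9241) = 56.61 km
N2–N3: √((1.64)² + (-19.34)²) = √(2.6896 + 374.0356) = 19.41 km
N2–N4: √((5.54)² + (-27.16)²) = √(30.6916 + 737.6656) = 27.72 km
N2–N5: √((-14.72)² + (-27.62)²) = √(216.6784 + 762.8644) = 31.30 km
N3–N4: √((3.90)² + (-7.82)²) = √(15.2100 + 61.1524) = 8.74 km
N3–N5: √((-16.36)² + (-8.28)²) = √(267.6496 + 68.5584) = 18.34 km
N4–N5: √((-20.26)² + (-0.46)²) = √(410.4676 + 0.2116) = 20.27 km
Closest pair: N3–N4 at 8.74 km.

N3 and N4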